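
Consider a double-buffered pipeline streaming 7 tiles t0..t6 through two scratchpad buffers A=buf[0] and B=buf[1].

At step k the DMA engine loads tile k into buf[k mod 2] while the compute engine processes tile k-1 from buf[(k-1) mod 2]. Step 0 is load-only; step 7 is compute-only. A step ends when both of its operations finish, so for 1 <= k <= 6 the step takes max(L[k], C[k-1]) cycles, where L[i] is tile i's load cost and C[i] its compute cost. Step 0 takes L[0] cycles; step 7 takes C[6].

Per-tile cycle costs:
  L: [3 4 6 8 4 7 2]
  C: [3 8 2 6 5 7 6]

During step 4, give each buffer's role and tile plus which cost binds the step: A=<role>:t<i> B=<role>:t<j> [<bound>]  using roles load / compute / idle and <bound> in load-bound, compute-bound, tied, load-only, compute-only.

[0] DMA t0→A (3c) ∥ CU idle ⇒ 3c, clock 3
[1] DMA t1→B (4c) ∥ CU A:t0 (3c) ⇒ 4c, clock 7
[2] DMA t2→A (6c) ∥ CU B:t1 (8c) ⇒ 8c, clock 15
[3] DMA t3→B (8c) ∥ CU A:t2 (2c) ⇒ 8c, clock 23
[4] DMA t4→A (4c) ∥ CU B:t3 (6c) ⇒ 6c, clock 29
[5] DMA t5→B (7c) ∥ CU A:t4 (5c) ⇒ 7c, clock 36
[6] DMA t6→A (2c) ∥ CU B:t5 (7c) ⇒ 7c, clock 43
[7] DMA idle ∥ CU A:t6 (6c) ⇒ 6c, clock 49

step 4: A=load:t4 B=compute:t3 [compute-bound]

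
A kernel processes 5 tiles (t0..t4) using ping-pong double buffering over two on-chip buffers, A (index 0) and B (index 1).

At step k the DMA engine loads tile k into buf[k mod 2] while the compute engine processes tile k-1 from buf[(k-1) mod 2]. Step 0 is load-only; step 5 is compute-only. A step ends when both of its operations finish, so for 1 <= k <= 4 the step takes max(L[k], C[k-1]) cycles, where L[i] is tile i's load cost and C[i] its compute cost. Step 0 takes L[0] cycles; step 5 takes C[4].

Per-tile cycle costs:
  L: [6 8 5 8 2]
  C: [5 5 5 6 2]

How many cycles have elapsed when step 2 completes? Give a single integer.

end_cycle[2] = 19

[0] DMA t0→A (6c) ∥ CU idle ⇒ 6c, clock 6
[1] DMA t1→B (8c) ∥ CU A:t0 (5c) ⇒ 8c, clock 14
[2] DMA t2→A (5c) ∥ CU B:t1 (5c) ⇒ 5c, clock 19
[3] DMA t3→B (8c) ∥ CU A:t2 (5c) ⇒ 8c, clock 27
[4] DMA t4→A (2c) ∥ CU B:t3 (6c) ⇒ 6c, clock 33
[5] DMA idle ∥ CU A:t4 (2c) ⇒ 2c, clock 35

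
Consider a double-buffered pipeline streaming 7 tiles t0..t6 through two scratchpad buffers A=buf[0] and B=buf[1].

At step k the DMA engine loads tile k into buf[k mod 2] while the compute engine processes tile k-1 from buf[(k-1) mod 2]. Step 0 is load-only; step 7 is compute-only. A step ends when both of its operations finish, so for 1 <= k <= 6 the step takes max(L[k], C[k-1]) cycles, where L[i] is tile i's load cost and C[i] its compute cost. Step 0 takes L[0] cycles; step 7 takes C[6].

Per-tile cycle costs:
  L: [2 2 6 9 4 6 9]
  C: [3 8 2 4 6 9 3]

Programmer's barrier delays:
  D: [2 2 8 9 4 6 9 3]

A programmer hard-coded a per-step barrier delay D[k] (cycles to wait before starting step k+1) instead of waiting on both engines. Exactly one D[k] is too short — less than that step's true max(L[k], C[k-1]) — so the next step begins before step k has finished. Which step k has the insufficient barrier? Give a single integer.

[0] required=L[0]=2=2 vs D=2 ok
[1] required=max(L[1]=2,C[0]=3)=3 vs D=2 SHORT
[2] required=max(L[2]=6,C[1]=8)=8 vs D=8 ok
[3] required=max(L[3]=9,C[2]=2)=9 vs D=9 ok
[4] required=max(L[4]=4,C[3]=4)=4 vs D=4 ok
[5] required=max(L[5]=6,C[4]=6)=6 vs D=6 ok
[6] required=max(L[6]=9,C[5]=9)=9 vs D=9 ok
[7] required=C[6]=3=3 vs D=3 ok

hazard at step 1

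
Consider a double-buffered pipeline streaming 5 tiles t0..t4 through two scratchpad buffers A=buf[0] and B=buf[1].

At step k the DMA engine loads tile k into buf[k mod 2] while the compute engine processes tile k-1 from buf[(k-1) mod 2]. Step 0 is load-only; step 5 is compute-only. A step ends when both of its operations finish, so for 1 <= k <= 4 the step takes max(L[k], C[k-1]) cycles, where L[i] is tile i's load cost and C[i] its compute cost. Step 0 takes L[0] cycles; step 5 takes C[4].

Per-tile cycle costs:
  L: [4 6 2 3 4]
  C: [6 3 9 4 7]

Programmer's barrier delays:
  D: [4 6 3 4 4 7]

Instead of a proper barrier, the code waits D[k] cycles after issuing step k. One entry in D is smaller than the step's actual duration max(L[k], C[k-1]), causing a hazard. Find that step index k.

hazard at step 3

[0] required=L[0]=4=4 vs D=4 ok
[1] required=max(L[1]=6,C[0]=6)=6 vs D=6 ok
[2] required=max(L[2]=2,C[1]=3)=3 vs D=3 ok
[3] required=max(L[3]=3,C[2]=9)=9 vs D=4 SHORT
[4] required=max(L[4]=4,C[3]=4)=4 vs D=4 ok
[5] required=C[4]=7=7 vs D=7 ok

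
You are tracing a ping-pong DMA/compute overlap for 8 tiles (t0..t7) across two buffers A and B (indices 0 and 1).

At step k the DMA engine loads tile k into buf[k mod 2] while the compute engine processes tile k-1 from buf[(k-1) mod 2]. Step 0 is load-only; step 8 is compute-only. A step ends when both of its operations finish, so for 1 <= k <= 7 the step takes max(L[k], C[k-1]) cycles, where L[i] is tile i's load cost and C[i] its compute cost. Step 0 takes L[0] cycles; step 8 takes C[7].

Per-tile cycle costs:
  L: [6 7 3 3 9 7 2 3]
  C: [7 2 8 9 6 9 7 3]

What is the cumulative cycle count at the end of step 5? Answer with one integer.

k=0 load=t0/6c comp=- wait=6 total=6
k=1 load=t1/7c comp=t0/7c wait=7 total=13
k=2 load=t2/3c comp=t1/2c wait=3 total=16
k=3 load=t3/3c comp=t2/8c wait=8 total=24
k=4 load=t4/9c comp=t3/9c wait=9 total=33
k=5 load=t5/7c comp=t4/6c wait=7 total=40
k=6 load=t6/2c comp=t5/9c wait=9 total=49
k=7 load=t7/3c comp=t6/7c wait=7 total=56
k=8 load=- comp=t7/3c wait=3 total=59

end_cycle[5] = 40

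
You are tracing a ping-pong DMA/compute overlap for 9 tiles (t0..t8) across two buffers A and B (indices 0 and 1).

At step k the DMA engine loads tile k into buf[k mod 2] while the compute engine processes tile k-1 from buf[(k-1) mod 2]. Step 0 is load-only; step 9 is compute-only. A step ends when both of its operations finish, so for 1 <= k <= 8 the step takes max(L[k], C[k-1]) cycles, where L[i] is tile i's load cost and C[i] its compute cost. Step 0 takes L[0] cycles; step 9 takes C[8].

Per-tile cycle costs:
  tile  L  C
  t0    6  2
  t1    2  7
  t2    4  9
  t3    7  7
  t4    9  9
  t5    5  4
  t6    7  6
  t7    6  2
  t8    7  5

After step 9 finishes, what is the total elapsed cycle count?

end_cycle[9] = 67

step 0: L[0]=6 → dur=6, Σ=6 | A=load:t0 B=idle [load-only]
step 1: L[1]=2 C[0]=2 → dur=2, Σ=8 | A=compute:t0 B=load:t1 [tied]
step 2: L[2]=4 C[1]=7 → dur=7, Σ=15 | A=load:t2 B=compute:t1 [compute-bound]
step 3: L[3]=7 C[2]=9 → dur=9, Σ=24 | A=compute:t2 B=load:t3 [compute-bound]
step 4: L[4]=9 C[3]=7 → dur=9, Σ=33 | A=load:t4 B=compute:t3 [load-bound]
step 5: L[5]=5 C[4]=9 → dur=9, Σ=42 | A=compute:t4 B=load:t5 [compute-bound]
step 6: L[6]=7 C[5]=4 → dur=7, Σ=49 | A=load:t6 B=compute:t5 [load-bound]
step 7: L[7]=6 C[6]=6 → dur=6, Σ=55 | A=compute:t6 B=load:t7 [tied]
step 8: L[8]=7 C[7]=2 → dur=7, Σ=62 | A=load:t8 B=compute:t7 [load-bound]
step 9: C[8]=5 → dur=5, Σ=67 | A=compute:t8 B=idle [compute-only]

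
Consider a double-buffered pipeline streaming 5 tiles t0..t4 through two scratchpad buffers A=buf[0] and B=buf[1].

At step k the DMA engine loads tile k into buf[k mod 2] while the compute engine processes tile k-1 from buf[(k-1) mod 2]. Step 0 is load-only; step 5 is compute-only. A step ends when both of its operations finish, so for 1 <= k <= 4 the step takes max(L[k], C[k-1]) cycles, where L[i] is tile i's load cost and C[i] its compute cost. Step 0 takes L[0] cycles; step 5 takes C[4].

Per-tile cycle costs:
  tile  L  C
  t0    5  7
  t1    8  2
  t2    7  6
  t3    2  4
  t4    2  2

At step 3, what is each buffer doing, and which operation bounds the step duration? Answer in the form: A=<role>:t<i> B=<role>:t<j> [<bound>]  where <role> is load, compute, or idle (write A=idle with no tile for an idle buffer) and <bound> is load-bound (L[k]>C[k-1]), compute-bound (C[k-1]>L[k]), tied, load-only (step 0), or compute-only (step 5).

step 3: A=compute:t2 B=load:t3 [compute-bound]

k=0 load=t0/5c comp=- wait=5 total=5
k=1 load=t1/8c comp=t0/7c wait=8 total=13
k=2 load=t2/7c comp=t1/2c wait=7 total=20
k=3 load=t3/2c comp=t2/6c wait=6 total=26
k=4 load=t4/2c comp=t3/4c wait=4 total=30
k=5 load=- comp=t4/2c wait=2 total=32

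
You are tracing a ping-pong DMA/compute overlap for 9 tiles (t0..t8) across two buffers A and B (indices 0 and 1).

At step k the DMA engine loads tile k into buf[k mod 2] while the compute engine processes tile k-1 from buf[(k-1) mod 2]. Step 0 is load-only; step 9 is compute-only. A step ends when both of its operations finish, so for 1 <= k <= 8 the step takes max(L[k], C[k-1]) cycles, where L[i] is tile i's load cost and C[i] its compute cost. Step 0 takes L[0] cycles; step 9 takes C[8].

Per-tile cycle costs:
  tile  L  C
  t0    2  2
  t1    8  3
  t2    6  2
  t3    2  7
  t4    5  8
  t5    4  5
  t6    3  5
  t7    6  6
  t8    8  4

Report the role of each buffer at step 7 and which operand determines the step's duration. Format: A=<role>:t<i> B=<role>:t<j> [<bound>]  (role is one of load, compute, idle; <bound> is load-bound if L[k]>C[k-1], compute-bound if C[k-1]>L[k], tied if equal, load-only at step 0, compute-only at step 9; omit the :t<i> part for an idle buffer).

step 7: A=compute:t6 B=load:t7 [load-bound]

k=0 load=t0/2c comp=- wait=2 total=2
k=1 load=t1/8c comp=t0/2c wait=8 total=10
k=2 load=t2/6c comp=t1/3c wait=6 total=16
k=3 load=t3/2c comp=t2/2c wait=2 total=18
k=4 load=t4/5c comp=t3/7c wait=7 total=25
k=5 load=t5/4c comp=t4/8c wait=8 total=33
k=6 load=t6/3c comp=t5/5c wait=5 total=38
k=7 load=t7/6c comp=t6/5c wait=6 total=44
k=8 load=t8/8c comp=t7/6c wait=8 total=52
k=9 load=- comp=t8/4c wait=4 total=56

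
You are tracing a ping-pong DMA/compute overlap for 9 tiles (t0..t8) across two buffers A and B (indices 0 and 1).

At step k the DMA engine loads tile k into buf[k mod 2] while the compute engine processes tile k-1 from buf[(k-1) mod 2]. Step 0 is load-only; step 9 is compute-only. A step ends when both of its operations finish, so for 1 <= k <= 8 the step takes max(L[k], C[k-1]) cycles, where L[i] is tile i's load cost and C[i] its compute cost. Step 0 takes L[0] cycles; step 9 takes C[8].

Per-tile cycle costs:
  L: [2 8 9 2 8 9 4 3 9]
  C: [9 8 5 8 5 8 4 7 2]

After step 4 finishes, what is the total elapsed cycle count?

end_cycle[4] = 33

[0] DMA t0→A (2c) ∥ CU idle ⇒ 2c, clock 2
[1] DMA t1→B (8c) ∥ CU A:t0 (9c) ⇒ 9c, clock 11
[2] DMA t2→A (9c) ∥ CU B:t1 (8c) ⇒ 9c, clock 20
[3] DMA t3→B (2c) ∥ CU A:t2 (5c) ⇒ 5c, clock 25
[4] DMA t4→A (8c) ∥ CU B:t3 (8c) ⇒ 8c, clock 33
[5] DMA t5→B (9c) ∥ CU A:t4 (5c) ⇒ 9c, clock 42
[6] DMA t6→A (4c) ∥ CU B:t5 (8c) ⇒ 8c, clock 50
[7] DMA t7→B (3c) ∥ CU A:t6 (4c) ⇒ 4c, clock 54
[8] DMA t8→A (9c) ∥ CU B:t7 (7c) ⇒ 9c, clock 63
[9] DMA idle ∥ CU A:t8 (2c) ⇒ 2c, clock 65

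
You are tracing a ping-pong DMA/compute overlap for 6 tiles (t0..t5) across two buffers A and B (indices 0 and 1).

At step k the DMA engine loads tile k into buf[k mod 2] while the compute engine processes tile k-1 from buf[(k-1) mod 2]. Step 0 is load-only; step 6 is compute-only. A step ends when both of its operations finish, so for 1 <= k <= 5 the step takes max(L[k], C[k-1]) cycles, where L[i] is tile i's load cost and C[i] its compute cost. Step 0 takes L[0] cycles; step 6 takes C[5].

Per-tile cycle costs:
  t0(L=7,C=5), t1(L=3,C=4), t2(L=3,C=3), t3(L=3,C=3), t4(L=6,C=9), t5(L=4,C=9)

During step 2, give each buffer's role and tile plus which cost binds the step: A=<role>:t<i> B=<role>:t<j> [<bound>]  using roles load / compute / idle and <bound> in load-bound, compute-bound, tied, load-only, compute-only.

  0. 7=7c; end=7; A:t0 B:-
  1. max(3,5)=5c; end=12; A:t0 B:t1
  2. max(3,4)=4c; end=16; A:t2 B:t1
  3. max(3,3)=3c; end=19; A:t2 B:t3
  4. max(6,3)=6c; end=25; A:t4 B:t3
  5. max(4,9)=9c; end=34; A:t4 B:t5
  6. 9=9c; end=43; A:t4 B:t5

step 2: A=load:t2 B=compute:t1 [compute-bound]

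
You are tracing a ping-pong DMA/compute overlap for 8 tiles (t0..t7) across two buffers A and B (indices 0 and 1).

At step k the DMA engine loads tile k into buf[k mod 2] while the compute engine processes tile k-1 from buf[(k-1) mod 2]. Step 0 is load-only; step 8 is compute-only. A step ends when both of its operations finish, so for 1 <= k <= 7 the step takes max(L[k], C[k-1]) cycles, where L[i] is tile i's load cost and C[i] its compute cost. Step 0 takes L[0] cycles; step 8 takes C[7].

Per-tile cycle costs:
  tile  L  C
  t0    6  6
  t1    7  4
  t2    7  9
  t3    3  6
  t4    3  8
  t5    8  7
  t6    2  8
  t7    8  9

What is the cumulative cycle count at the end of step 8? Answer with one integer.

k=0 load=t0/6c comp=- wait=6 total=6
k=1 load=t1/7c comp=t0/6c wait=7 total=13
k=2 load=t2/7c comp=t1/4c wait=7 total=20
k=3 load=t3/3c comp=t2/9c wait=9 total=29
k=4 load=t4/3c comp=t3/6c wait=6 total=35
k=5 load=t5/8c comp=t4/8c wait=8 total=43
k=6 load=t6/2c comp=t5/7c wait=7 total=50
k=7 load=t7/8c comp=t6/8c wait=8 total=58
k=8 load=- comp=t7/9c wait=9 total=67

end_cycle[8] = 67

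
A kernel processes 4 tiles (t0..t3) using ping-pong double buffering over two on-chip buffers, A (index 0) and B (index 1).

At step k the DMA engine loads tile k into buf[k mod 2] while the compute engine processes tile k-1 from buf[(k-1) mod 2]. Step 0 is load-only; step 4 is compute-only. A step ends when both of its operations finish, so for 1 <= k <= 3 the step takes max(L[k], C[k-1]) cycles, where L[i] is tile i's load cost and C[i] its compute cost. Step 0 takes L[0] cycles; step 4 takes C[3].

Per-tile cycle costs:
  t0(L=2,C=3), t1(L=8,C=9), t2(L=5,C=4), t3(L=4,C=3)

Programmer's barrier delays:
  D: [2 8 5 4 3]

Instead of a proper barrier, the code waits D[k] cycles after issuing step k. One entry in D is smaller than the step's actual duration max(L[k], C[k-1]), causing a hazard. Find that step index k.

k=0 barrier L[0]=2→2c, D[0]=2 ok
k=1 barrier max(L[1]=8,C[0]=3)→8c, D[1]=8 ok
k=2 barrier max(L[2]=5,C[1]=9)→9c, D[2]=5 SHORT
k=3 barrier max(L[3]=4,C[2]=4)→4c, D[3]=4 ok
k=4 barrier C[3]=3→3c, D[4]=3 ok

hazard at step 2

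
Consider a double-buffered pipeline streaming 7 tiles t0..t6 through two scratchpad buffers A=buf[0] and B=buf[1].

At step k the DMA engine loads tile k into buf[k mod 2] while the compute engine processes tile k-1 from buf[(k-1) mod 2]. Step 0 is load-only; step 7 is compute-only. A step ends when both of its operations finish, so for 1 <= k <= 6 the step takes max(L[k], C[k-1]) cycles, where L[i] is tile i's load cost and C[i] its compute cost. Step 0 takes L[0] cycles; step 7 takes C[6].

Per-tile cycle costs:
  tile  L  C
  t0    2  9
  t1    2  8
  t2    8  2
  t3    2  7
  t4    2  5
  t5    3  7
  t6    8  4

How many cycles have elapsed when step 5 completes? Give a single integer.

  0. 2=2c; end=2; A:t0 B:-
  1. max(2,9)=9c; end=11; A:t0 B:t1
  2. max(8,8)=8c; end=19; A:t2 B:t1
  3. max(2,2)=2c; end=21; A:t2 B:t3
  4. max(2,7)=7c; end=28; A:t4 B:t3
  5. max(3,5)=5c; end=33; A:t4 B:t5
  6. max(8,7)=8c; end=41; A:t6 B:t5
  7. 4=4c; end=45; A:t6 B:t5

end_cycle[5] = 33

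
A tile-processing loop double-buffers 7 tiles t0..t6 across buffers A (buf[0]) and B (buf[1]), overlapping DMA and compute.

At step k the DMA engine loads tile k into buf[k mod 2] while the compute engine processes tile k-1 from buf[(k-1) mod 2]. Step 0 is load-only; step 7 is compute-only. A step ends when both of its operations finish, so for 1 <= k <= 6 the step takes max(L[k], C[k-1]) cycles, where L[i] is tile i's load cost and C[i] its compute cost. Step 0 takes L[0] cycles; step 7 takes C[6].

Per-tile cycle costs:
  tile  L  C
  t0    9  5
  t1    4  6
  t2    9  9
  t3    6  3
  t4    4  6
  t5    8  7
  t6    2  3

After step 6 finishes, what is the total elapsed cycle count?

  0. 9=9c; end=9; A:t0 B:-
  1. max(4,5)=5c; end=14; A:t0 B:t1
  2. max(9,6)=9c; end=23; A:t2 B:t1
  3. max(6,9)=9c; end=32; A:t2 B:t3
  4. max(4,3)=4c; end=36; A:t4 B:t3
  5. max(8,6)=8c; end=44; A:t4 B:t5
  6. max(2,7)=7c; end=51; A:t6 B:t5
  7. 3=3c; end=54; A:t6 B:t5

end_cycle[6] = 51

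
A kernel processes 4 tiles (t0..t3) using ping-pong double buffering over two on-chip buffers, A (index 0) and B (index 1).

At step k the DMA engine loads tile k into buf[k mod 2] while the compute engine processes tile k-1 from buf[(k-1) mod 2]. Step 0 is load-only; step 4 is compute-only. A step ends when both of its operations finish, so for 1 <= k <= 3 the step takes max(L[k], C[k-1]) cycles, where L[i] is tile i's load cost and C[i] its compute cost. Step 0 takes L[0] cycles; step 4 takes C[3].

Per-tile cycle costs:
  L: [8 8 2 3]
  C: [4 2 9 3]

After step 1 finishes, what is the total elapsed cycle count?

end_cycle[1] = 16

step 0: L[0]=8 → dur=8, Σ=8 | A=load:t0 B=idle [load-only]
step 1: L[1]=8 C[0]=4 → dur=8, Σ=16 | A=compute:t0 B=load:t1 [load-bound]
step 2: L[2]=2 C[1]=2 → dur=2, Σ=18 | A=load:t2 B=compute:t1 [tied]
step 3: L[3]=3 C[2]=9 → dur=9, Σ=27 | A=compute:t2 B=load:t3 [compute-bound]
step 4: C[3]=3 → dur=3, Σ=30 | A=idle B=compute:t3 [compute-only]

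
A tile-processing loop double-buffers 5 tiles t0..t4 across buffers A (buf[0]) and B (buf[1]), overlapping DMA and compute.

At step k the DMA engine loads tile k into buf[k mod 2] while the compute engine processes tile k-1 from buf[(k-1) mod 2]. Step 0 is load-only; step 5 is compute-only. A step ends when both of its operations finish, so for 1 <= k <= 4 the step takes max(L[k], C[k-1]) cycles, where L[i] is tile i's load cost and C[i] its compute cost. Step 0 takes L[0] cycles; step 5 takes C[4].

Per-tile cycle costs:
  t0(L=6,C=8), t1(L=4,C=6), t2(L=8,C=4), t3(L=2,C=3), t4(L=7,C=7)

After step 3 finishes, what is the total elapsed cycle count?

k=0 load=t0/6c comp=- wait=6 total=6
k=1 load=t1/4c comp=t0/8c wait=8 total=14
k=2 load=t2/8c comp=t1/6c wait=8 total=22
k=3 load=t3/2c comp=t2/4c wait=4 total=26
k=4 load=t4/7c comp=t3/3c wait=7 total=33
k=5 load=- comp=t4/7c wait=7 total=40

end_cycle[3] = 26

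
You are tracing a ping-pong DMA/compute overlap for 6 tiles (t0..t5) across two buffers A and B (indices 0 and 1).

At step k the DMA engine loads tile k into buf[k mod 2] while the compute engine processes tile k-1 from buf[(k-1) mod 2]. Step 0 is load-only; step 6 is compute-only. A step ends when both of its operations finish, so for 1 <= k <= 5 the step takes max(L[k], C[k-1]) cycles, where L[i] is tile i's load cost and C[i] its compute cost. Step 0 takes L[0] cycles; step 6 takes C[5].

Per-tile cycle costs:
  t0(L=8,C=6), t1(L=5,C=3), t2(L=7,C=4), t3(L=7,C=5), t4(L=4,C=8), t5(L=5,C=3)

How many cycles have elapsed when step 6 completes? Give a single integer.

[0] DMA t0→A (8c) ∥ CU idle ⇒ 8c, clock 8
[1] DMA t1→B (5c) ∥ CU A:t0 (6c) ⇒ 6c, clock 14
[2] DMA t2→A (7c) ∥ CU B:t1 (3c) ⇒ 7c, clock 21
[3] DMA t3→B (7c) ∥ CU A:t2 (4c) ⇒ 7c, clock 28
[4] DMA t4→A (4c) ∥ CU B:t3 (5c) ⇒ 5c, clock 33
[5] DMA t5→B (5c) ∥ CU A:t4 (8c) ⇒ 8c, clock 41
[6] DMA idle ∥ CU B:t5 (3c) ⇒ 3c, clock 44

end_cycle[6] = 44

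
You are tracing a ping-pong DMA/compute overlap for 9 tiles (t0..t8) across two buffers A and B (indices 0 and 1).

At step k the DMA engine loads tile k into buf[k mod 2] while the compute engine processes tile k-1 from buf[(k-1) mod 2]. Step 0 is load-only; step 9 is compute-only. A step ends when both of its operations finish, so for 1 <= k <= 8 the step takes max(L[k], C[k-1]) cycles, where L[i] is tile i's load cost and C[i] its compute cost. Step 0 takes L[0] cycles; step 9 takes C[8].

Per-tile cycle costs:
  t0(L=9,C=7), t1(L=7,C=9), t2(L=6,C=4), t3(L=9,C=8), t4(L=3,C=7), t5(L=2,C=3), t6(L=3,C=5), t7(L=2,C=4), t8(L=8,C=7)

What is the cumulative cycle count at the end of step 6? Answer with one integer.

end_cycle[6] = 52

step 0: L[0]=9 → dur=9, Σ=9 | A=load:t0 B=idle [load-only]
step 1: L[1]=7 C[0]=7 → dur=7, Σ=16 | A=compute:t0 B=load:t1 [tied]
step 2: L[2]=6 C[1]=9 → dur=9, Σ=25 | A=load:t2 B=compute:t1 [compute-bound]
step 3: L[3]=9 C[2]=4 → dur=9, Σ=34 | A=compute:t2 B=load:t3 [load-bound]
step 4: L[4]=3 C[3]=8 → dur=8, Σ=42 | A=load:t4 B=compute:t3 [compute-bound]
step 5: L[5]=2 C[4]=7 → dur=7, Σ=49 | A=compute:t4 B=load:t5 [compute-bound]
step 6: L[6]=3 C[5]=3 → dur=3, Σ=52 | A=load:t6 B=compute:t5 [tied]
step 7: L[7]=2 C[6]=5 → dur=5, Σ=57 | A=compute:t6 B=load:t7 [compute-bound]
step 8: L[8]=8 C[7]=4 → dur=8, Σ=65 | A=load:t8 B=compute:t7 [load-bound]
step 9: C[8]=7 → dur=7, Σ=72 | A=compute:t8 B=idle [compute-only]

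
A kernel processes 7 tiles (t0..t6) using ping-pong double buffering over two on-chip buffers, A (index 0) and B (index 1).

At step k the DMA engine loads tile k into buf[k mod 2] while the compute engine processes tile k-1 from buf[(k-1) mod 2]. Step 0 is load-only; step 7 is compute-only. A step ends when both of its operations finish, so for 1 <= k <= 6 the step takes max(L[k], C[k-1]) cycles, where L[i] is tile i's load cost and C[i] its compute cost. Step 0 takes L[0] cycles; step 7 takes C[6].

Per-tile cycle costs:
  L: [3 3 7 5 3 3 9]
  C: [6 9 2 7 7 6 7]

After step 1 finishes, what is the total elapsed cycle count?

end_cycle[1] = 9

  0. 3=3c; end=3; A:t0 B:-
  1. max(3,6)=6c; end=9; A:t0 B:t1
  2. max(7,9)=9c; end=18; A:t2 B:t1
  3. max(5,2)=5c; end=23; A:t2 B:t3
  4. max(3,7)=7c; end=30; A:t4 B:t3
  5. max(3,7)=7c; end=37; A:t4 B:t5
  6. max(9,6)=9c; end=46; A:t6 B:t5
  7. 7=7c; end=53; A:t6 B:t5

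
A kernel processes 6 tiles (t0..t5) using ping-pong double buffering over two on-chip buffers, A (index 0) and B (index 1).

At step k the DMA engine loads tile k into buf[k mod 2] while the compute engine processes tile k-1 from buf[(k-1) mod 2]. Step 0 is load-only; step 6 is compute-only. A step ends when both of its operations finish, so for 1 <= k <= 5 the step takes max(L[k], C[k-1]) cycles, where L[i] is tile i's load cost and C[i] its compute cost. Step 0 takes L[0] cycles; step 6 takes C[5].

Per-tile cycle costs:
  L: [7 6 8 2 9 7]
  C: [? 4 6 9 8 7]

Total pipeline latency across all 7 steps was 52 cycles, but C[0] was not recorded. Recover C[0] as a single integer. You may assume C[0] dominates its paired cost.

C[0] = 7

step 0 = dur = L[0]=7 = 7
step 1 = dur = max(L[1]=6, C[0]=?) = C[0]  (unknown; binding)
step 2 = dur = max(L[2]=8, C[1]=4) = 8
step 3 = dur = max(L[3]=2, C[2]=6) = 6
step 4 = dur = max(L[4]=9, C[3]=9) = 9
step 5 = dur = max(L[5]=7, C[4]=8) = 8
step 6 = dur = C[5]=7 = 7
sum of known step durations = 45
dur[1] = total - known = 52 - 45 = 7
C[0] is the binding max in step 1, so C[0] = dur[1] = 7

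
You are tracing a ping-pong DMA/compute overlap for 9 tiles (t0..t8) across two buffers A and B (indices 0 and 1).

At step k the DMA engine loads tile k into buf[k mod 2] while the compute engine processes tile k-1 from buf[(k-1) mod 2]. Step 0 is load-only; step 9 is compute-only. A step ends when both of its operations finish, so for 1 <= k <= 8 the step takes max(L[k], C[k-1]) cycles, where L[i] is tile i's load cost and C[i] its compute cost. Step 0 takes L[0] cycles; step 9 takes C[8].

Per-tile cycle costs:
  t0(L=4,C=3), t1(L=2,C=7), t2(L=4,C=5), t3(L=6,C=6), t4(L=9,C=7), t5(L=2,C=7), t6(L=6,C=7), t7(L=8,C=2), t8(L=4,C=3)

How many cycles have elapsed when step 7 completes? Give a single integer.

end_cycle[7] = 51

k=0 load=t0/4c comp=- wait=4 total=4
k=1 load=t1/2c comp=t0/3c wait=3 total=7
k=2 load=t2/4c comp=t1/7c wait=7 total=14
k=3 load=t3/6c comp=t2/5c wait=6 total=20
k=4 load=t4/9c comp=t3/6c wait=9 total=29
k=5 load=t5/2c comp=t4/7c wait=7 total=36
k=6 load=t6/6c comp=t5/7c wait=7 total=43
k=7 load=t7/8c comp=t6/7c wait=8 total=51
k=8 load=t8/4c comp=t7/2c wait=4 total=55
k=9 load=- comp=t8/3c wait=3 total=58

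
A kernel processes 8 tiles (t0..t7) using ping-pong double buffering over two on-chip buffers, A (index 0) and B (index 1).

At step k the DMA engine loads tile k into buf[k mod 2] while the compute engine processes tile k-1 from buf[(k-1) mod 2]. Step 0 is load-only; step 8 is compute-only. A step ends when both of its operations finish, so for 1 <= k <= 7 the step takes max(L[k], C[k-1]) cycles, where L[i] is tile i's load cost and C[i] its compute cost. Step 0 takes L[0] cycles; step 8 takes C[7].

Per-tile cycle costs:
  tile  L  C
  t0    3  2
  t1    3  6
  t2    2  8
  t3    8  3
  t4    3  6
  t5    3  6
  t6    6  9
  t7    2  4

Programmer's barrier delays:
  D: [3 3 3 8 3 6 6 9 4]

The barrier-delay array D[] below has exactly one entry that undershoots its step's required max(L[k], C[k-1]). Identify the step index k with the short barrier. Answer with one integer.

hazard at step 2

[0] required=L[0]=3=3 vs D=3 ok
[1] required=max(L[1]=3,C[0]=2)=3 vs D=3 ok
[2] required=max(L[2]=2,C[1]=6)=6 vs D=3 SHORT
[3] required=max(L[3]=8,C[2]=8)=8 vs D=8 ok
[4] required=max(L[4]=3,C[3]=3)=3 vs D=3 ok
[5] required=max(L[5]=3,C[4]=6)=6 vs D=6 ok
[6] required=max(L[6]=6,C[5]=6)=6 vs D=6 ok
[7] required=max(L[7]=2,C[6]=9)=9 vs D=9 ok
[8] required=C[7]=4=4 vs D=4 ok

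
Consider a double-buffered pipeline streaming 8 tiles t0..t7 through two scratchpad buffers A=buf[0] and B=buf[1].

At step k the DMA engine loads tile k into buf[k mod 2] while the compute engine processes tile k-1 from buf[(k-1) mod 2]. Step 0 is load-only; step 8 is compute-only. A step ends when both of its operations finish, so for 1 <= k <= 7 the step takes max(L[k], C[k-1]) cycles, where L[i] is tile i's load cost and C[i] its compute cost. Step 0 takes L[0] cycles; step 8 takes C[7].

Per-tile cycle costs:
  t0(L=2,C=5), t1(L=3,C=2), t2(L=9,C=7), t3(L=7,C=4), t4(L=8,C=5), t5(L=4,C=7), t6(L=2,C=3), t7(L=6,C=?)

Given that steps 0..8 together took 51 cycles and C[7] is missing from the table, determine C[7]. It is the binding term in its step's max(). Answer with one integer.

step 0 | dur = L[0]=2 = 2
step 1 | dur = max(L[1]=3, C[0]=5) = 5
step 2 | dur = max(L[2]=9, C[1]=2) = 9
step 3 | dur = max(L[3]=7, C[2]=7) = 7
step 4 | dur = max(L[4]=8, C[3]=4) = 8
step 5 | dur = max(L[5]=4, C[4]=5) = 5
step 6 | dur = max(L[6]=2, C[5]=7) = 7
step 7 | dur = max(L[7]=6, C[6]=3) = 6
step 8 | dur = C[7]=? = C[7]  (unknown; binding)
sum of known step durations = 49
dur[8] = total - known = 51 - 49 = 2
C[7] is the binding max in step 8, so C[7] = dur[8] = 2

C[7] = 2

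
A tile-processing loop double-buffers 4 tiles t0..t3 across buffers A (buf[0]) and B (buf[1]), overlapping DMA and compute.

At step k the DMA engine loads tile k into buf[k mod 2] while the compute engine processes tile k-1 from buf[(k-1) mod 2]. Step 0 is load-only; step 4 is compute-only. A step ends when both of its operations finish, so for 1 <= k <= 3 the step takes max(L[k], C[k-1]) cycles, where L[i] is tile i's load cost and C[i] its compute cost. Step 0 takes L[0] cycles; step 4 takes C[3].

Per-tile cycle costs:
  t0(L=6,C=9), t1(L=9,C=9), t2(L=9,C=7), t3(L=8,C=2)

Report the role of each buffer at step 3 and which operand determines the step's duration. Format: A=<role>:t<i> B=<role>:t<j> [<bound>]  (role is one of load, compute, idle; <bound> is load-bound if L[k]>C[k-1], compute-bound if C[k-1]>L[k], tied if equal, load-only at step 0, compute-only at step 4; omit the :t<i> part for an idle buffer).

  0. 6=6c; end=6; A:t0 B:-
  1. max(9,9)=9c; end=15; A:t0 B:t1
  2. max(9,9)=9c; end=24; A:t2 B:t1
  3. max(8,7)=8c; end=32; A:t2 B:t3
  4. 2=2c; end=34; A:t2 B:t3

step 3: A=compute:t2 B=load:t3 [load-bound]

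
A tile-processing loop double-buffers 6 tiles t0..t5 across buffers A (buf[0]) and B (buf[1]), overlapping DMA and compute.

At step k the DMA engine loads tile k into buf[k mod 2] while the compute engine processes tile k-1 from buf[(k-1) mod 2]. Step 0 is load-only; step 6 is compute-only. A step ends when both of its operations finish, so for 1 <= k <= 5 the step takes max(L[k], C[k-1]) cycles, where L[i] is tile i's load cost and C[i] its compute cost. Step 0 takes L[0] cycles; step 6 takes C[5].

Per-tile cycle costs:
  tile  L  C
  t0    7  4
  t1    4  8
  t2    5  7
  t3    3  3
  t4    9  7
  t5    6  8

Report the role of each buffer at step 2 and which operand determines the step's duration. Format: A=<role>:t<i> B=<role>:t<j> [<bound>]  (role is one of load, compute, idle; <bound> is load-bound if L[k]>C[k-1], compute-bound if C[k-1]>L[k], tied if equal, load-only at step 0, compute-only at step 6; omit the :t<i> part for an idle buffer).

step 0: L[0]=7 → dur=7, Σ=7 | A=load:t0 B=idle [load-only]
step 1: L[1]=4 C[0]=4 → dur=4, Σ=11 | A=compute:t0 B=load:t1 [tied]
step 2: L[2]=5 C[1]=8 → dur=8, Σ=19 | A=load:t2 B=compute:t1 [compute-bound]
step 3: L[3]=3 C[2]=7 → dur=7, Σ=26 | A=compute:t2 B=load:t3 [compute-bound]
step 4: L[4]=9 C[3]=3 → dur=9, Σ=35 | A=load:t4 B=compute:t3 [load-bound]
step 5: L[5]=6 C[4]=7 → dur=7, Σ=42 | A=compute:t4 B=load:t5 [compute-bound]
step 6: C[5]=8 → dur=8, Σ=50 | A=idle B=compute:t5 [compute-only]

step 2: A=load:t2 B=compute:t1 [compute-bound]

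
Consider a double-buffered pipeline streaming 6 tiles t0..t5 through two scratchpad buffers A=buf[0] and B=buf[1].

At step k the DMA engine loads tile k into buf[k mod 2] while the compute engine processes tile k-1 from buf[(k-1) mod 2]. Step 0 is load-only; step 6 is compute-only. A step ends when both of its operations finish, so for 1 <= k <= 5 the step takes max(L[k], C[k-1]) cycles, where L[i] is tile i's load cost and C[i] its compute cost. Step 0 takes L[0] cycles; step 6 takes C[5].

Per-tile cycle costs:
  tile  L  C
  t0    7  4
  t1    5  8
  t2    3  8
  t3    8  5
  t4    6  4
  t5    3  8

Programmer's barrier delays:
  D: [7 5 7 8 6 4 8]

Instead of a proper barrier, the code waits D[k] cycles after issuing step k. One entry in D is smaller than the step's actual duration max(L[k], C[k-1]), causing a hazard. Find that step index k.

[0] required=L[0]=7=7 vs D=7 ok
[1] required=max(L[1]=5,C[0]=4)=5 vs D=5 ok
[2] required=max(L[2]=3,C[1]=8)=8 vs D=7 SHORT
[3] required=max(L[3]=8,C[2]=8)=8 vs D=8 ok
[4] required=max(L[4]=6,C[3]=5)=6 vs D=6 ok
[5] required=max(L[5]=3,C[4]=4)=4 vs D=4 ok
[6] required=C[5]=8=8 vs D=8 ok

hazard at step 2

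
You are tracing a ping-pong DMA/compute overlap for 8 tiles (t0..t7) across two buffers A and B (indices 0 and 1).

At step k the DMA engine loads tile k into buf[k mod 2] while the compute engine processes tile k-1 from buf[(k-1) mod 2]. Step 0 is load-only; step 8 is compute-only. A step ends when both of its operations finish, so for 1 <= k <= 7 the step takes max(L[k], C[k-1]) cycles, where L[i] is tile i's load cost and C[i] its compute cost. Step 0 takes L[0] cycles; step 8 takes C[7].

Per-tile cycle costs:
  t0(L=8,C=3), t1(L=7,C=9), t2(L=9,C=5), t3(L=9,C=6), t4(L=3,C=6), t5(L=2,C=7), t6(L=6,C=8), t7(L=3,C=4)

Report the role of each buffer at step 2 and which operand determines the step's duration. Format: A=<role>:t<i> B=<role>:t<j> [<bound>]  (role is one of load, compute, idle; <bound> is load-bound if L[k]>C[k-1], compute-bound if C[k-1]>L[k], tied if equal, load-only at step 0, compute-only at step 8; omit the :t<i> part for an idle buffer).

[0] DMA t0→A (8c) ∥ CU idle ⇒ 8c, clock 8
[1] DMA t1→B (7c) ∥ CU A:t0 (3c) ⇒ 7c, clock 15
[2] DMA t2→A (9c) ∥ CU B:t1 (9c) ⇒ 9c, clock 24
[3] DMA t3→B (9c) ∥ CU A:t2 (5c) ⇒ 9c, clock 33
[4] DMA t4→A (3c) ∥ CU B:t3 (6c) ⇒ 6c, clock 39
[5] DMA t5→B (2c) ∥ CU A:t4 (6c) ⇒ 6c, clock 45
[6] DMA t6→A (6c) ∥ CU B:t5 (7c) ⇒ 7c, clock 52
[7] DMA t7→B (3c) ∥ CU A:t6 (8c) ⇒ 8c, clock 60
[8] DMA idle ∥ CU B:t7 (4c) ⇒ 4c, clock 64

step 2: A=load:t2 B=compute:t1 [tied]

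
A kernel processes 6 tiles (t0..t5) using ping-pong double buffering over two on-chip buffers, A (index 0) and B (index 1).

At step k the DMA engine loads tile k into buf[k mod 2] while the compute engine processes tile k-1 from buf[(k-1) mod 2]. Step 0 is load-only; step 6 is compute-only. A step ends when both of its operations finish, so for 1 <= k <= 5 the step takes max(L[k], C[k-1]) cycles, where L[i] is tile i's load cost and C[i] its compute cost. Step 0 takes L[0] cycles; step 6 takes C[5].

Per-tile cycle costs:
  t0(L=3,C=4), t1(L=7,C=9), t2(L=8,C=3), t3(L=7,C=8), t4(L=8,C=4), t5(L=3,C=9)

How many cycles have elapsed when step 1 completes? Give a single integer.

[0] DMA t0→A (3c) ∥ CU idle ⇒ 3c, clock 3
[1] DMA t1→B (7c) ∥ CU A:t0 (4c) ⇒ 7c, clock 10
[2] DMA t2→A (8c) ∥ CU B:t1 (9c) ⇒ 9c, clock 19
[3] DMA t3→B (7c) ∥ CU A:t2 (3c) ⇒ 7c, clock 26
[4] DMA t4→A (8c) ∥ CU B:t3 (8c) ⇒ 8c, clock 34
[5] DMA t5→B (3c) ∥ CU A:t4 (4c) ⇒ 4c, clock 38
[6] DMA idle ∥ CU B:t5 (9c) ⇒ 9c, clock 47

end_cycle[1] = 10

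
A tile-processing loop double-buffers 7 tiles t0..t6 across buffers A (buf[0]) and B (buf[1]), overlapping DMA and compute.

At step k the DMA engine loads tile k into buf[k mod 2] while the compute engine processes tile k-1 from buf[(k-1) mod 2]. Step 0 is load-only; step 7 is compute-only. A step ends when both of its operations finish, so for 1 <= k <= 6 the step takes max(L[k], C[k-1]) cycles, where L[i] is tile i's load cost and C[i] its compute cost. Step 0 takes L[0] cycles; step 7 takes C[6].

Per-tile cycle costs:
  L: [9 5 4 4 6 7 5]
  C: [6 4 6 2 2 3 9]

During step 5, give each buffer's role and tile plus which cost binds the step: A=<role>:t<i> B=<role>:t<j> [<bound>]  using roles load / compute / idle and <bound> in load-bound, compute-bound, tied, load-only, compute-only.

step 5: A=compute:t4 B=load:t5 [load-bound]

[0] DMA t0→A (9c) ∥ CU idle ⇒ 9c, clock 9
[1] DMA t1→B (5c) ∥ CU A:t0 (6c) ⇒ 6c, clock 15
[2] DMA t2→A (4c) ∥ CU B:t1 (4c) ⇒ 4c, clock 19
[3] DMA t3→B (4c) ∥ CU A:t2 (6c) ⇒ 6c, clock 25
[4] DMA t4→A (6c) ∥ CU B:t3 (2c) ⇒ 6c, clock 31
[5] DMA t5→B (7c) ∥ CU A:t4 (2c) ⇒ 7c, clock 38
[6] DMA t6→A (5c) ∥ CU B:t5 (3c) ⇒ 5c, clock 43
[7] DMA idle ∥ CU A:t6 (9c) ⇒ 9c, clock 52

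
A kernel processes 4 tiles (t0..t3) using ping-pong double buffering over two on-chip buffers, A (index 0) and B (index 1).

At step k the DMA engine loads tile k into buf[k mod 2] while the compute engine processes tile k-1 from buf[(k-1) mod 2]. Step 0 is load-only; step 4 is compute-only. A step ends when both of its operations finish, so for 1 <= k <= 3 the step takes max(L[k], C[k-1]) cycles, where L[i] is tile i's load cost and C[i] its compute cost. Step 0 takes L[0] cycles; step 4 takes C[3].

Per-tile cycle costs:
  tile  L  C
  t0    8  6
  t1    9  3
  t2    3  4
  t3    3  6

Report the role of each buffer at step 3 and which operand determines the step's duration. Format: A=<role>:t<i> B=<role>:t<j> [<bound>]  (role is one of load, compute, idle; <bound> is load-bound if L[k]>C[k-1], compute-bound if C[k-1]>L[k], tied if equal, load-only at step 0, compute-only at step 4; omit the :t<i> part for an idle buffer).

  0. 8=8c; end=8; A:t0 B:-
  1. max(9,6)=9c; end=17; A:t0 B:t1
  2. max(3,3)=3c; end=20; A:t2 B:t1
  3. max(3,4)=4c; end=24; A:t2 B:t3
  4. 6=6c; end=30; A:t2 B:t3

step 3: A=compute:t2 B=load:t3 [compute-bound]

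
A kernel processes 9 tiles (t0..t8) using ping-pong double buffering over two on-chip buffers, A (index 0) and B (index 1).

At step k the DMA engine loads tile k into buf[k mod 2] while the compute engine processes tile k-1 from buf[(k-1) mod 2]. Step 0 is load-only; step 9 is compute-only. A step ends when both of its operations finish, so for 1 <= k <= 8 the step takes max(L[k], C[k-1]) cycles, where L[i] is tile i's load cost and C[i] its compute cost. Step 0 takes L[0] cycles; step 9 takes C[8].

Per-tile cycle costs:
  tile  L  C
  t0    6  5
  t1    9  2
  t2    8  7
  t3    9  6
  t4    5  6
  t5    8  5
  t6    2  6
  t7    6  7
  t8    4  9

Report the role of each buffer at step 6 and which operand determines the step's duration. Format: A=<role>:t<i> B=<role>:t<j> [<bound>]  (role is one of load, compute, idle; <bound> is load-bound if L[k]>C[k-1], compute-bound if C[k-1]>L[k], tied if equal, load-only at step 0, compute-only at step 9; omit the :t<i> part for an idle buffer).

step 6: A=load:t6 B=compute:t5 [compute-bound]

k=0 load=t0/6c comp=- wait=6 total=6
k=1 load=t1/9c comp=t0/5c wait=9 total=15
k=2 load=t2/8c comp=t1/2c wait=8 total=23
k=3 load=t3/9c comp=t2/7c wait=9 total=32
k=4 load=t4/5c comp=t3/6c wait=6 total=38
k=5 load=t5/8c comp=t4/6c wait=8 total=46
k=6 load=t6/2c comp=t5/5c wait=5 total=51
k=7 load=t7/6c comp=t6/6c wait=6 total=57
k=8 load=t8/4c comp=t7/7c wait=7 total=64
k=9 load=- comp=t8/9c wait=9 total=73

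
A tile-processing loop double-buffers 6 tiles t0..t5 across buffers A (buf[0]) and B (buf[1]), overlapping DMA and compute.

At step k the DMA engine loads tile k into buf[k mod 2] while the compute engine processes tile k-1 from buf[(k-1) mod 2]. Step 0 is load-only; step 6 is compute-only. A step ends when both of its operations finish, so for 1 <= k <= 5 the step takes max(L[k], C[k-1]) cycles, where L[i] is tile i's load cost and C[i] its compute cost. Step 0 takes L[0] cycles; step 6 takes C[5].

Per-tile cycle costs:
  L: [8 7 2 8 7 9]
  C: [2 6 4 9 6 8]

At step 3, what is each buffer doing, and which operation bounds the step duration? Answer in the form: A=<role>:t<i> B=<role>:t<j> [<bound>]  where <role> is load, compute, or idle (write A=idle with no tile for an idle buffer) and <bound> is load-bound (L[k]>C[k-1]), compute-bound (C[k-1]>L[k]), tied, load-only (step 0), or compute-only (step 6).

step 3: A=compute:t2 B=load:t3 [load-bound]

k=0 load=t0/8c comp=- wait=8 total=8
k=1 load=t1/7c comp=t0/2c wait=7 total=15
k=2 load=t2/2c comp=t1/6c wait=6 total=21
k=3 load=t3/8c comp=t2/4c wait=8 total=29
k=4 load=t4/7c comp=t3/9c wait=9 total=38
k=5 load=t5/9c comp=t4/6c wait=9 total=47
k=6 load=- comp=t5/8c wait=8 total=55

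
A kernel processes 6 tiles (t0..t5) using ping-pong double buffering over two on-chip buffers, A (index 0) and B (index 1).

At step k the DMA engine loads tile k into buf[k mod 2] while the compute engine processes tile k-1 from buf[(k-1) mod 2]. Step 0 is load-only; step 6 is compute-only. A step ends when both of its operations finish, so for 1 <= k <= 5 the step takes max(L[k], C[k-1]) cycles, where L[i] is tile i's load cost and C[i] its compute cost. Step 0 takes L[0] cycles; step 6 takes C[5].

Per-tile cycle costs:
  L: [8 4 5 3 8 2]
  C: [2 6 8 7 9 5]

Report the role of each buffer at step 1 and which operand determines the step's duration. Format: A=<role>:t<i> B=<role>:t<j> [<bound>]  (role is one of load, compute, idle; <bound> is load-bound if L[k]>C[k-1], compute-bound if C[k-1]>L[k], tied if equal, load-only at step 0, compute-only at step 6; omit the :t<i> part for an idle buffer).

step 1: A=compute:t0 B=load:t1 [load-bound]

step 0: L[0]=8 → dur=8, Σ=8 | A=load:t0 B=idle [load-only]
step 1: L[1]=4 C[0]=2 → dur=4, Σ=12 | A=compute:t0 B=load:t1 [load-bound]
step 2: L[2]=5 C[1]=6 → dur=6, Σ=18 | A=load:t2 B=compute:t1 [compute-bound]
step 3: L[3]=3 C[2]=8 → dur=8, Σ=26 | A=compute:t2 B=load:t3 [compute-bound]
step 4: L[4]=8 C[3]=7 → dur=8, Σ=34 | A=load:t4 B=compute:t3 [load-bound]
step 5: L[5]=2 C[4]=9 → dur=9, Σ=43 | A=compute:t4 B=load:t5 [compute-bound]
step 6: C[5]=5 → dur=5, Σ=48 | A=idle B=compute:t5 [compute-only]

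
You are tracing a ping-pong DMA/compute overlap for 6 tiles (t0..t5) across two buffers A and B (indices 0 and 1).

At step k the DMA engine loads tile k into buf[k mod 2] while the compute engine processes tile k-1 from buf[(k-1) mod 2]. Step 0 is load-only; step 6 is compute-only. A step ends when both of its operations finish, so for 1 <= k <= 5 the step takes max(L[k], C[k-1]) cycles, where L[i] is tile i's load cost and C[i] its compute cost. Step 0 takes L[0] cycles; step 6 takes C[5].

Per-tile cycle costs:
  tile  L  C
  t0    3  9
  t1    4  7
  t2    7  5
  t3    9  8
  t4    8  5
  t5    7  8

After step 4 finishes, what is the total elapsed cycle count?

end_cycle[4] = 36

step 0: L[0]=3 → dur=3, Σ=3 | A=load:t0 B=idle [load-only]
step 1: L[1]=4 C[0]=9 → dur=9, Σ=12 | A=compute:t0 B=load:t1 [compute-bound]
step 2: L[2]=7 C[1]=7 → dur=7, Σ=19 | A=load:t2 B=compute:t1 [tied]
step 3: L[3]=9 C[2]=5 → dur=9, Σ=28 | A=compute:t2 B=load:t3 [load-bound]
step 4: L[4]=8 C[3]=8 → dur=8, Σ=36 | A=load:t4 B=compute:t3 [tied]
step 5: L[5]=7 C[4]=5 → dur=7, Σ=43 | A=compute:t4 B=load:t5 [load-bound]
step 6: C[5]=8 → dur=8, Σ=51 | A=idle B=compute:t5 [compute-only]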